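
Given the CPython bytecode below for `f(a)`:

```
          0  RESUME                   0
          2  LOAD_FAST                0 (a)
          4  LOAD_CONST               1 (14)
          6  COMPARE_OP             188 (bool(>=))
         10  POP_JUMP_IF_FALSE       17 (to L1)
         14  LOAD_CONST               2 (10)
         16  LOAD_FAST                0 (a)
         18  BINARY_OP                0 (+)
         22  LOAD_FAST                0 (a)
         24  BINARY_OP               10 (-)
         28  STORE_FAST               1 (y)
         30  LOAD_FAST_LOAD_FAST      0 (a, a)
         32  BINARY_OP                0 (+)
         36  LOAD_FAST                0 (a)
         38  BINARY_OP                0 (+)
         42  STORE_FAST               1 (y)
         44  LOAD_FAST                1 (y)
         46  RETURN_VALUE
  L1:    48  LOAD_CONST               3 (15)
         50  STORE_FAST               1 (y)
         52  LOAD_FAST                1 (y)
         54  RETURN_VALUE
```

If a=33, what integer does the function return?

LOAD_FAST a → push 33. Stack: [33]
LOAD_CONST → push 14. Stack: [33, 14]
COMPARE_OP bool(>=) → 33 vs 14 = True. Stack: [True]
POP_JUMP_IF_FALSE → pop True; no jump. Stack: []
LOAD_CONST → push 10. Stack: [10]
LOAD_FAST a → push 33. Stack: [10, 33]
BINARY_OP + → 10 + 33 = 43. Stack: [43]
LOAD_FAST a → push 33. Stack: [43, 33]
BINARY_OP - → 43 - 33 = 10. Stack: [10]
STORE_FAST y → y=10. Stack: []
LOAD_FAST_LOAD_FAST a,a → push 33,33. Stack: [33, 33]
BINARY_OP + → 33 + 33 = 66. Stack: [66]
LOAD_FAST a → push 33. Stack: [66, 33]
BINARY_OP + → 66 + 33 = 99. Stack: [99]
STORE_FAST y → y=99. Stack: []
LOAD_FAST y → push 99. Stack: [99]
RETURN_VALUE → return 99.

99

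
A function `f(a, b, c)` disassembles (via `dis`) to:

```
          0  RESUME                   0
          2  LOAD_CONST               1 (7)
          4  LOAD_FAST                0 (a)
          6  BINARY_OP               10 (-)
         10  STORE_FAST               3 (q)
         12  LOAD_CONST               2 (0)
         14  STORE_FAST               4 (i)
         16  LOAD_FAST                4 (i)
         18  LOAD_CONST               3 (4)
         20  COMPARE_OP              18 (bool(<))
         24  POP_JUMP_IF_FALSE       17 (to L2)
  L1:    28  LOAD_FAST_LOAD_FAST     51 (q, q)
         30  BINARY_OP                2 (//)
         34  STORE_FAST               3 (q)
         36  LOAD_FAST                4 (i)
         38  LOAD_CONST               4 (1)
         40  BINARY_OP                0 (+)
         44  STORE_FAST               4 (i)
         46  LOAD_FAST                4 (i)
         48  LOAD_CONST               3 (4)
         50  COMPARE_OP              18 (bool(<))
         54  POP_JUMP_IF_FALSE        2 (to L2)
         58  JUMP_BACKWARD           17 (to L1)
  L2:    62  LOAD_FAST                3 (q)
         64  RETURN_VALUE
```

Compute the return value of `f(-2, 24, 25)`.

LOAD_CONST → push 7. Stack: [7]
LOAD_FAST a → push -2. Stack: [7, -2]
BINARY_OP - → 7 - -2 = 9. Stack: [9]
STORE_FAST q → q=9. Stack: []
LOAD_CONST → push 0. Stack: [0]
STORE_FAST i → i=0. Stack: []
LOAD_FAST i → push 0. Stack: [0]
LOAD_CONST → push 4. Stack: [0, 4]
COMPARE_OP bool(<) → 0 vs 4 = True. Stack: [True]
POP_JUMP_IF_FALSE → pop True; no jump. Stack: []
LOAD_FAST_LOAD_FAST q,q → push 9,9. Stack: [9, 9]
BINARY_OP // → 9 // 9 = 1. Stack: [1]
STORE_FAST q → q=1. Stack: []
LOAD_FAST i → push 0. Stack: [0]
LOAD_CONST → push 1. Stack: [0, 1]
BINARY_OP + → 0 + 1 = 1. Stack: [1]
STORE_FAST i → i=1. Stack: []
LOAD_FAST i → push 1. Stack: [1]
LOAD_CONST → push 4. Stack: [1, 4]
COMPARE_OP bool(<) → 1 vs 4 = True. Stack: [True]
POP_JUMP_IF_FALSE → pop True; no jump. Stack: []
LOAD_FAST_LOAD_FAST q,q → push 1,1. Stack: [1, 1]
BINARY_OP // → 1 // 1 = 1. Stack: [1]
STORE_FAST q → q=1. Stack: []
LOAD_FAST i → push 1. Stack: [1]
LOAD_CONST → push 1. Stack: [1, 1]
BINARY_OP + → 1 + 1 = 2. Stack: [2]
STORE_FAST i → i=2. Stack: []
LOAD_FAST i → push 2. Stack: [2]
LOAD_CONST → push 4. Stack: [2, 4]
COMPARE_OP bool(<) → 2 vs 4 = True. Stack: [True]
POP_JUMP_IF_FALSE → pop True; no jump. Stack: []
LOAD_FAST_LOAD_FAST q,q → push 1,1. Stack: [1, 1]
BINARY_OP // → 1 // 1 = 1. Stack: [1]
STORE_FAST q → q=1. Stack: []
LOAD_FAST i → push 2. Stack: [2]
LOAD_CONST → push 1. Stack: [2, 1]
BINARY_OP + → 2 + 1 = 3. Stack: [3]
STORE_FAST i → i=3. Stack: []
LOAD_FAST i → push 3. Stack: [3]
LOAD_CONST → push 4. Stack: [3, 4]
COMPARE_OP bool(<) → 3 vs 4 = True. Stack: [True]
POP_JUMP_IF_FALSE → pop True; no jump. Stack: []
LOAD_FAST_LOAD_FAST q,q → push 1,1. Stack: [1, 1]
BINARY_OP // → 1 // 1 = 1. Stack: [1]
STORE_FAST q → q=1. Stack: []
LOAD_FAST i → push 3. Stack: [3]
LOAD_CONST → push 1. Stack: [3, 1]
BINARY_OP + → 3 + 1 = 4. Stack: [4]
STORE_FAST i → i=4. Stack: []
LOAD_FAST i → push 4. Stack: [4]
LOAD_CONST → push 4. Stack: [4, 4]
COMPARE_OP bool(<) → 4 vs 4 = False. Stack: [False]
POP_JUMP_IF_FALSE → pop False; jump. Stack: []
LOAD_FAST q → push 1. Stack: [1]
RETURN_VALUE → return 1.

1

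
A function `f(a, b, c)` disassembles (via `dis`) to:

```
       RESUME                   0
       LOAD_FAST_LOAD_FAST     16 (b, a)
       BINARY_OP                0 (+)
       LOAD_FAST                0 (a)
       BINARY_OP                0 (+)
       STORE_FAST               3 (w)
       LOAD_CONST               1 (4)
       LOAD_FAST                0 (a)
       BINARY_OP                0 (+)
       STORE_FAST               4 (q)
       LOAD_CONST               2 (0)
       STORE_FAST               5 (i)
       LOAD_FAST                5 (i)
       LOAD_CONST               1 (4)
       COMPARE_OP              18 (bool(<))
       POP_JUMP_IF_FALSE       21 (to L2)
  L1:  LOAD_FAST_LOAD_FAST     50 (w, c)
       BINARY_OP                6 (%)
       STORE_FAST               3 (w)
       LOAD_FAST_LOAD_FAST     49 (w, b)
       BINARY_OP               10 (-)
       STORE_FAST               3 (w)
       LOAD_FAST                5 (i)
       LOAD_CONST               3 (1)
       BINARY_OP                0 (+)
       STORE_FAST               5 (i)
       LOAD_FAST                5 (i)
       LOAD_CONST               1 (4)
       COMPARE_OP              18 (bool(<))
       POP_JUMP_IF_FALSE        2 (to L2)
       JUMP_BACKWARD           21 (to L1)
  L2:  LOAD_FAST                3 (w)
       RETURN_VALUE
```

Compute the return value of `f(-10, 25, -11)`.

LOAD_FAST_LOAD_FAST b,a → push 25,-10
BINARY_OP + → 25 + -10 = 15
LOAD_FAST a → push -10
BINARY_OP + → 15 + -10 = 5
STORE_FAST w → w=5
LOAD_CONST → push 4
LOAD_FAST a → push -10
BINARY_OP + → 4 + -10 = -6
STORE_FAST q → q=-6
LOAD_CONST → push 0
STORE_FAST i → i=0
LOAD_FAST i → push 0
LOAD_CONST → push 4
COMPARE_OP bool(<) → 0 vs 4 = True
POP_JUMP_IF_FALSE → pop True; no jump
LOAD_FAST_LOAD_FAST w,c → push 5,-11
BINARY_OP % → 5 % -11 = -6
STORE_FAST w → w=-6
LOAD_FAST_LOAD_FAST w,b → push -6,25
BINARY_OP - → -6 - 25 = -31
STORE_FAST w → w=-31
LOAD_FAST i → push 0
LOAD_CONST → push 1
BINARY_OP + → 0 + 1 = 1
STORE_FAST i → i=1
LOAD_FAST i → push 1
LOAD_CONST → push 4
COMPARE_OP bool(<) → 1 vs 4 = True
POP_JUMP_IF_FALSE → pop True; no jump
LOAD_FAST_LOAD_FAST w,c → push -31,-11
BINARY_OP % → -31 % -11 = -9
STORE_FAST w → w=-9
LOAD_FAST_LOAD_FAST w,b → push -9,25
BINARY_OP - → -9 - 25 = -34
STORE_FAST w → w=-34
LOAD_FAST i → push 1
LOAD_CONST → push 1
BINARY_OP + → 1 + 1 = 2
STORE_FAST i → i=2
LOAD_FAST i → push 2
LOAD_CONST → push 4
COMPARE_OP bool(<) → 2 vs 4 = True
POP_JUMP_IF_FALSE → pop True; no jump
LOAD_FAST_LOAD_FAST w,c → push -34,-11
BINARY_OP % → -34 % -11 = -1
STORE_FAST w → w=-1
LOAD_FAST_LOAD_FAST w,b → push -1,25
BINARY_OP - → -1 - 25 = -26
STORE_FAST w → w=-26
LOAD_FAST i → push 2
LOAD_CONST → push 1
BINARY_OP + → 2 + 1 = 3
STORE_FAST i → i=3
LOAD_FAST i → push 3
LOAD_CONST → push 4
COMPARE_OP bool(<) → 3 vs 4 = True
POP_JUMP_IF_FALSE → pop True; no jump
LOAD_FAST_LOAD_FAST w,c → push -26,-11
BINARY_OP % → -26 % -11 = -4
STORE_FAST w → w=-4
LOAD_FAST_LOAD_FAST w,b → push -4,25
BINARY_OP - → -4 - 25 = -29
STORE_FAST w → w=-29
LOAD_FAST i → push 3
LOAD_CONST → push 1
BINARY_OP + → 3 + 1 = 4
STORE_FAST i → i=4
LOAD_FAST i → push 4
LOAD_CONST → push 4
COMPARE_OP bool(<) → 4 vs 4 = False
POP_JUMP_IF_FALSE → pop False; jump
LOAD_FAST w → push -29
RETURN_VALUE → return -29.

-29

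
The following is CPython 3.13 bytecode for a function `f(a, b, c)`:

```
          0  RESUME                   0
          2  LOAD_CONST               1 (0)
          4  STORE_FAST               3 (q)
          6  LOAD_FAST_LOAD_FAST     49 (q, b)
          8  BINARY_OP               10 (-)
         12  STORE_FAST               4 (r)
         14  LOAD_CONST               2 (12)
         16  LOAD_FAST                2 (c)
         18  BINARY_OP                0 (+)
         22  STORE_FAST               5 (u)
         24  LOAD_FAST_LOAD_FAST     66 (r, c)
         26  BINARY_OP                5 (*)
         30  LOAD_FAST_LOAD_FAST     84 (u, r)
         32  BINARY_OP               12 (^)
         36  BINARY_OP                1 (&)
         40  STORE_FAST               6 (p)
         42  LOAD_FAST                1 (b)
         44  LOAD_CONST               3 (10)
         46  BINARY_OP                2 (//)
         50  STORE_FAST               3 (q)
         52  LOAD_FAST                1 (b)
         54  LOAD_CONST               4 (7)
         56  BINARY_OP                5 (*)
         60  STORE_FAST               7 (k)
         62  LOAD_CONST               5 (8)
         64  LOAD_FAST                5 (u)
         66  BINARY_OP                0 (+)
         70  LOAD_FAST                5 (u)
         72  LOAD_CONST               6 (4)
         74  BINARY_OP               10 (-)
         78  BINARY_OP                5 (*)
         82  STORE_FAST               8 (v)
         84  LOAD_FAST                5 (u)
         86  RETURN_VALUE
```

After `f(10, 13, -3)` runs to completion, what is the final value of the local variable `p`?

LOAD_CONST → push 0. Stack: [0]
STORE_FAST q → q=0. Stack: []
LOAD_FAST_LOAD_FAST q,b → push 0,13. Stack: [0, 13]
BINARY_OP - → 0 - 13 = -13. Stack: [-13]
STORE_FAST r → r=-13. Stack: []
LOAD_CONST → push 12. Stack: [12]
LOAD_FAST c → push -3. Stack: [12, -3]
BINARY_OP + → 12 + -3 = 9. Stack: [9]
STORE_FAST u → u=9. Stack: []
LOAD_FAST_LOAD_FAST r,c → push -13,-3. Stack: [-13, -3]
BINARY_OP * → -13 * -3 = 39. Stack: [39]
LOAD_FAST_LOAD_FAST u,r → push 9,-13. Stack: [39, 9, -13]
BINARY_OP ^ → 9 ^ -13 = -6. Stack: [39, -6]
BINARY_OP & → 39 & -6 = 34. Stack: [34]
STORE_FAST p → p=34. Stack: []
LOAD_FAST b → push 13. Stack: [13]
LOAD_CONST → push 10. Stack: [13, 10]
BINARY_OP // → 13 // 10 = 1. Stack: [1]
STORE_FAST q → q=1. Stack: []
LOAD_FAST b → push 13. Stack: [13]
LOAD_CONST → push 7. Stack: [13, 7]
BINARY_OP * → 13 * 7 = 91. Stack: [91]
STORE_FAST k → k=91. Stack: []
LOAD_CONST → push 8. Stack: [8]
LOAD_FAST u → push 9. Stack: [8, 9]
BINARY_OP + → 8 + 9 = 17. Stack: [17]
LOAD_FAST u → push 9. Stack: [17, 9]
LOAD_CONST → push 4. Stack: [17, 9, 4]
BINARY_OP - → 9 - 4 = 5. Stack: [17, 5]
BINARY_OP * → 17 * 5 = 85. Stack: [85]
STORE_FAST v → v=85. Stack: []
LOAD_FAST u → push 9. Stack: [9]
RETURN_VALUE → return 9.

34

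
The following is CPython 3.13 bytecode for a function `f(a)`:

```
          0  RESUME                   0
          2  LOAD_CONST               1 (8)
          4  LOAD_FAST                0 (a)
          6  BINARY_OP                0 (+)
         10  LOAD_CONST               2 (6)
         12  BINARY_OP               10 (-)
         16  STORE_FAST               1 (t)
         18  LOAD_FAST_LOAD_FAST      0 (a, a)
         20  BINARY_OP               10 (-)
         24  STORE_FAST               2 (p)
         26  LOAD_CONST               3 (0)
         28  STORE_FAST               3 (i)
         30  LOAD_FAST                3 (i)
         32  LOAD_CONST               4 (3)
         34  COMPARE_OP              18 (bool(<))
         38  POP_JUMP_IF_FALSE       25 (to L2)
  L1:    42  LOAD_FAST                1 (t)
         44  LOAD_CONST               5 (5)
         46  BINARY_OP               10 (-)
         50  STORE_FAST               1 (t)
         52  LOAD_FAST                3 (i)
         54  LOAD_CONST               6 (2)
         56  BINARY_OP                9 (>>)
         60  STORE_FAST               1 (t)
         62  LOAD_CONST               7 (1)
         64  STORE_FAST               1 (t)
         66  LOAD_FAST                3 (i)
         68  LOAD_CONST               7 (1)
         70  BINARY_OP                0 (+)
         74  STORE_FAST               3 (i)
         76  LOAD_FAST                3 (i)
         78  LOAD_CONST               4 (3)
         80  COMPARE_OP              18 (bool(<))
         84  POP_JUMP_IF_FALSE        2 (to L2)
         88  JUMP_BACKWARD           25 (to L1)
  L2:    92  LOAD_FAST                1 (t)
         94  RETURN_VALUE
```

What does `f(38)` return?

LOAD_CONST → push 8
LOAD_FAST a → push 38
BINARY_OP + → 8 + 38 = 46
LOAD_CONST → push 6
BINARY_OP - → 46 - 6 = 40
STORE_FAST t → t=40
LOAD_FAST_LOAD_FAST a,a → push 38,38
BINARY_OP - → 38 - 38 = 0
STORE_FAST p → p=0
LOAD_CONST → push 0
STORE_FAST i → i=0
LOAD_FAST i → push 0
LOAD_CONST → push 3
COMPARE_OP bool(<) → 0 vs 3 = True
POP_JUMP_IF_FALSE → pop True; no jump
LOAD_FAST t → push 40
LOAD_CONST → push 5
BINARY_OP - → 40 - 5 = 35
STORE_FAST t → t=35
LOAD_FAST i → push 0
LOAD_CONST → push 2
BINARY_OP >> → 0 >> 2 = 0
STORE_FAST t → t=0
LOAD_CONST → push 1
STORE_FAST t → t=1
LOAD_FAST i → push 0
LOAD_CONST → push 1
BINARY_OP + → 0 + 1 = 1
STORE_FAST i → i=1
LOAD_FAST i → push 1
LOAD_CONST → push 3
COMPARE_OP bool(<) → 1 vs 3 = True
POP_JUMP_IF_FALSE → pop True; no jump
LOAD_FAST t → push 1
LOAD_CONST → push 5
BINARY_OP - → 1 - 5 = -4
STORE_FAST t → t=-4
LOAD_FAST i → push 1
LOAD_CONST → push 2
BINARY_OP >> → 1 >> 2 = 0
STORE_FAST t → t=0
LOAD_CONST → push 1
STORE_FAST t → t=1
LOAD_FAST i → push 1
LOAD_CONST → push 1
BINARY_OP + → 1 + 1 = 2
STORE_FAST i → i=2
LOAD_FAST i → push 2
LOAD_CONST → push 3
COMPARE_OP bool(<) → 2 vs 3 = True
POP_JUMP_IF_FALSE → pop True; no jump
LOAD_FAST t → push 1
LOAD_CONST → push 5
BINARY_OP - → 1 - 5 = -4
STORE_FAST t → t=-4
LOAD_FAST i → push 2
LOAD_CONST → push 2
BINARY_OP >> → 2 >> 2 = 0
STORE_FAST t → t=0
LOAD_CONST → push 1
STORE_FAST t → t=1
LOAD_FAST i → push 2
LOAD_CONST → push 1
BINARY_OP + → 2 + 1 = 3
STORE_FAST i → i=3
LOAD_FAST i → push 3
LOAD_CONST → push 3
COMPARE_OP bool(<) → 3 vs 3 = False
POP_JUMP_IF_FALSE → pop False; jump
LOAD_FAST t → push 1
RETURN_VALUE → return 1.

1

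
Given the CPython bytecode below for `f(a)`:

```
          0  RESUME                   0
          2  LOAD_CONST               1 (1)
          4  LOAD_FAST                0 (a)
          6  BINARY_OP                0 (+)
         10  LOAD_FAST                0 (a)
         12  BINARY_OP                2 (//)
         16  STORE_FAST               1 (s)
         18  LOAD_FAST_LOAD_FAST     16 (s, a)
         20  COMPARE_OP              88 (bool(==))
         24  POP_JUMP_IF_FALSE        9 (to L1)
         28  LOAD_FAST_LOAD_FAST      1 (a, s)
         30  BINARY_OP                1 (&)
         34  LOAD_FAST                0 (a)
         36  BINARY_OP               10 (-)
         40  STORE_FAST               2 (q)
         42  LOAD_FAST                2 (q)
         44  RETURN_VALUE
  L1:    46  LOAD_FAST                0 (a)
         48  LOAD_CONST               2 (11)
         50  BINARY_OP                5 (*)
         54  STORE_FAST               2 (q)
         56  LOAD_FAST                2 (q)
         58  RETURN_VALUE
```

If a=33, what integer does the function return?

363

LOAD_CONST → push 1. Stack: [1]
LOAD_FAST a → push 33. Stack: [1, 33]
BINARY_OP + → 1 + 33 = 34. Stack: [34]
LOAD_FAST a → push 33. Stack: [34, 33]
BINARY_OP // → 34 // 33 = 1. Stack: [1]
STORE_FAST s → s=1. Stack: []
LOAD_FAST_LOAD_FAST s,a → push 1,33. Stack: [1, 33]
COMPARE_OP bool(==) → 1 vs 33 = False. Stack: [False]
POP_JUMP_IF_FALSE → pop False; jump. Stack: []
LOAD_FAST a → push 33. Stack: [33]
LOAD_CONST → push 11. Stack: [33, 11]
BINARY_OP * → 33 * 11 = 363. Stack: [363]
STORE_FAST q → q=363. Stack: []
LOAD_FAST q → push 363. Stack: [363]
RETURN_VALUE → return 363.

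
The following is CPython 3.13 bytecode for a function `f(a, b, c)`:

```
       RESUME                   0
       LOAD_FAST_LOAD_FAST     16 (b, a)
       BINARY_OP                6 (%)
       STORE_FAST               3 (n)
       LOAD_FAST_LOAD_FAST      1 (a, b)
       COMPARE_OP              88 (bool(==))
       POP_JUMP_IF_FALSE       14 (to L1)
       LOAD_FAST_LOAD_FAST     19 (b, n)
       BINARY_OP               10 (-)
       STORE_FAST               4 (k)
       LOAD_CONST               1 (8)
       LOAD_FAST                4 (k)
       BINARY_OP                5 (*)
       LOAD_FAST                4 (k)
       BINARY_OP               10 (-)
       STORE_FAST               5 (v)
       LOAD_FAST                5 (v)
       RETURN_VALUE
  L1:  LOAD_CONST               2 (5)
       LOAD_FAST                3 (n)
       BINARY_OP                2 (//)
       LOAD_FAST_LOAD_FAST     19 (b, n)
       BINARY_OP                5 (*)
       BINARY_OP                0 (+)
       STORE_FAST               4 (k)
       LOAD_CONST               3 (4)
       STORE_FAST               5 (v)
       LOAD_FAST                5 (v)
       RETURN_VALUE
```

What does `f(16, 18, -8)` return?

4

LOAD_FAST_LOAD_FAST b,a → push 18,16. Stack: [18, 16]
BINARY_OP % → 18 % 16 = 2. Stack: [2]
STORE_FAST n → n=2. Stack: []
LOAD_FAST_LOAD_FAST a,b → push 16,18. Stack: [16, 18]
COMPARE_OP bool(==) → 16 vs 18 = False. Stack: [False]
POP_JUMP_IF_FALSE → pop False; jump. Stack: []
LOAD_CONST → push 5. Stack: [5]
LOAD_FAST n → push 2. Stack: [5, 2]
BINARY_OP // → 5 // 2 = 2. Stack: [2]
LOAD_FAST_LOAD_FAST b,n → push 18,2. Stack: [2, 18, 2]
BINARY_OP * → 18 * 2 = 36. Stack: [2, 36]
BINARY_OP + → 2 + 36 = 38. Stack: [38]
STORE_FAST k → k=38. Stack: []
LOAD_CONST → push 4. Stack: [4]
STORE_FAST v → v=4. Stack: []
LOAD_FAST v → push 4. Stack: [4]
RETURN_VALUE → return 4.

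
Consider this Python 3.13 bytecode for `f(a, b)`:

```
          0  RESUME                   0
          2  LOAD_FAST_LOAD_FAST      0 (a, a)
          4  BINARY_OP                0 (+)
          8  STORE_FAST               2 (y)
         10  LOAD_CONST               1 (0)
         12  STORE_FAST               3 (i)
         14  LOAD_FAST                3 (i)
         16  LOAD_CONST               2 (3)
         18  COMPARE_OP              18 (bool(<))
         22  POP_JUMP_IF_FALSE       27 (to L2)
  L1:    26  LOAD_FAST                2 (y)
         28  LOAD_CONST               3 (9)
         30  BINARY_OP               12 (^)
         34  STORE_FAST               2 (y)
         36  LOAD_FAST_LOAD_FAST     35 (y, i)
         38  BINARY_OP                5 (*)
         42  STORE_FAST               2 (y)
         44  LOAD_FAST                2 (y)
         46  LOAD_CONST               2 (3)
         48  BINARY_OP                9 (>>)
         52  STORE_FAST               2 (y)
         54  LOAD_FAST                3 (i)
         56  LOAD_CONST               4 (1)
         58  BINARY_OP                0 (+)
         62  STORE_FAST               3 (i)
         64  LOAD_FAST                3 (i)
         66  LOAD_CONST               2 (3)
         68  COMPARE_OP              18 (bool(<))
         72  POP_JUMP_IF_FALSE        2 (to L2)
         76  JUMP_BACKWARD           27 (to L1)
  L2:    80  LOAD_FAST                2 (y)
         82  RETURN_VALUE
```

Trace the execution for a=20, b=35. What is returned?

2

LOAD_FAST_LOAD_FAST a,a → push 20,20. Stack: [20, 20]
BINARY_OP + → 20 + 20 = 40. Stack: [40]
STORE_FAST y → y=40. Stack: []
LOAD_CONST → push 0. Stack: [0]
STORE_FAST i → i=0. Stack: []
LOAD_FAST i → push 0. Stack: [0]
LOAD_CONST → push 3. Stack: [0, 3]
COMPARE_OP bool(<) → 0 vs 3 = True. Stack: [True]
POP_JUMP_IF_FALSE → pop True; no jump. Stack: []
LOAD_FAST y → push 40. Stack: [40]
LOAD_CONST → push 9. Stack: [40, 9]
BINARY_OP ^ → 40 ^ 9 = 33. Stack: [33]
STORE_FAST y → y=33. Stack: []
LOAD_FAST_LOAD_FAST y,i → push 33,0. Stack: [33, 0]
BINARY_OP * → 33 * 0 = 0. Stack: [0]
STORE_FAST y → y=0. Stack: []
LOAD_FAST y → push 0. Stack: [0]
LOAD_CONST → push 3. Stack: [0, 3]
BINARY_OP >> → 0 >> 3 = 0. Stack: [0]
STORE_FAST y → y=0. Stack: []
LOAD_FAST i → push 0. Stack: [0]
LOAD_CONST → push 1. Stack: [0, 1]
BINARY_OP + → 0 + 1 = 1. Stack: [1]
STORE_FAST i → i=1. Stack: []
LOAD_FAST i → push 1. Stack: [1]
LOAD_CONST → push 3. Stack: [1, 3]
COMPARE_OP bool(<) → 1 vs 3 = True. Stack: [True]
POP_JUMP_IF_FALSE → pop True; no jump. Stack: []
LOAD_FAST y → push 0. Stack: [0]
LOAD_CONST → push 9. Stack: [0, 9]
BINARY_OP ^ → 0 ^ 9 = 9. Stack: [9]
STORE_FAST y → y=9. Stack: []
LOAD_FAST_LOAD_FAST y,i → push 9,1. Stack: [9, 1]
BINARY_OP * → 9 * 1 = 9. Stack: [9]
STORE_FAST y → y=9. Stack: []
LOAD_FAST y → push 9. Stack: [9]
LOAD_CONST → push 3. Stack: [9, 3]
BINARY_OP >> → 9 >> 3 = 1. Stack: [1]
STORE_FAST y → y=1. Stack: []
LOAD_FAST i → push 1. Stack: [1]
LOAD_CONST → push 1. Stack: [1, 1]
BINARY_OP + → 1 + 1 = 2. Stack: [2]
STORE_FAST i → i=2. Stack: []
LOAD_FAST i → push 2. Stack: [2]
LOAD_CONST → push 3. Stack: [2, 3]
COMPARE_OP bool(<) → 2 vs 3 = True. Stack: [True]
POP_JUMP_IF_FALSE → pop True; no jump. Stack: []
LOAD_FAST y → push 1. Stack: [1]
LOAD_CONST → push 9. Stack: [1, 9]
BINARY_OP ^ → 1 ^ 9 = 8. Stack: [8]
STORE_FAST y → y=8. Stack: []
LOAD_FAST_LOAD_FAST y,i → push 8,2. Stack: [8, 2]
BINARY_OP * → 8 * 2 = 16. Stack: [16]
STORE_FAST y → y=16. Stack: []
LOAD_FAST y → push 16. Stack: [16]
LOAD_CONST → push 3. Stack: [16, 3]
BINARY_OP >> → 16 >> 3 = 2. Stack: [2]
STORE_FAST y → y=2. Stack: []
LOAD_FAST i → push 2. Stack: [2]
LOAD_CONST → push 1. Stack: [2, 1]
BINARY_OP + → 2 + 1 = 3. Stack: [3]
STORE_FAST i → i=3. Stack: []
LOAD_FAST i → push 3. Stack: [3]
LOAD_CONST → push 3. Stack: [3, 3]
COMPARE_OP bool(<) → 3 vs 3 = False. Stack: [False]
POP_JUMP_IF_FALSE → pop False; jump. Stack: []
LOAD_FAST y → push 2. Stack: [2]
RETURN_VALUE → return 2.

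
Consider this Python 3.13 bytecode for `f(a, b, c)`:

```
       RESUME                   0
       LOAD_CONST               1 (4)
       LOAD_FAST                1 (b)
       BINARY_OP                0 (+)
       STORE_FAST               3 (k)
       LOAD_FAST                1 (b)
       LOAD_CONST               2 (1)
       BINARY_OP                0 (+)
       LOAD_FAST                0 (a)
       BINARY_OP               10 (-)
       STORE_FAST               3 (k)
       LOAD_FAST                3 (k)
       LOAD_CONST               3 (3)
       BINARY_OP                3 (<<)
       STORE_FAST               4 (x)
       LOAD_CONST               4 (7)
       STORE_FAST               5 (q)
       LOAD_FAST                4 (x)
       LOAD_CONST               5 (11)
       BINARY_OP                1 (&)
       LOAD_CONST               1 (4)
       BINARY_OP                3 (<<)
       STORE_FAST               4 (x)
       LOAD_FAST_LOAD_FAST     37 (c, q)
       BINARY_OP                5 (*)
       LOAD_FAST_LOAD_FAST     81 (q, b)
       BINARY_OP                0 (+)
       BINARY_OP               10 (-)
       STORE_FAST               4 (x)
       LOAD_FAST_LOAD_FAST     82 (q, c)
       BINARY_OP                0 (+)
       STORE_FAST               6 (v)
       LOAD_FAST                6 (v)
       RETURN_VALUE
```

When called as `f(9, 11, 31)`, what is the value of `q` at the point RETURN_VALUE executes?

7

LOAD_CONST → push 4. Stack: [4]
LOAD_FAST b → push 11. Stack: [4, 11]
BINARY_OP + → 4 + 11 = 15. Stack: [15]
STORE_FAST k → k=15. Stack: []
LOAD_FAST b → push 11. Stack: [11]
LOAD_CONST → push 1. Stack: [11, 1]
BINARY_OP + → 11 + 1 = 12. Stack: [12]
LOAD_FAST a → push 9. Stack: [12, 9]
BINARY_OP - → 12 - 9 = 3. Stack: [3]
STORE_FAST k → k=3. Stack: []
LOAD_FAST k → push 3. Stack: [3]
LOAD_CONST → push 3. Stack: [3, 3]
BINARY_OP << → 3 << 3 = 24. Stack: [24]
STORE_FAST x → x=24. Stack: []
LOAD_CONST → push 7. Stack: [7]
STORE_FAST q → q=7. Stack: []
LOAD_FAST x → push 24. Stack: [24]
LOAD_CONST → push 11. Stack: [24, 11]
BINARY_OP & → 24 & 11 = 8. Stack: [8]
LOAD_CONST → push 4. Stack: [8, 4]
BINARY_OP << → 8 << 4 = 128. Stack: [128]
STORE_FAST x → x=128. Stack: []
LOAD_FAST_LOAD_FAST c,q → push 31,7. Stack: [31, 7]
BINARY_OP * → 31 * 7 = 217. Stack: [217]
LOAD_FAST_LOAD_FAST q,b → push 7,11. Stack: [217, 7, 11]
BINARY_OP + → 7 + 11 = 18. Stack: [217, 18]
BINARY_OP - → 217 - 18 = 199. Stack: [199]
STORE_FAST x → x=199. Stack: []
LOAD_FAST_LOAD_FAST q,c → push 7,31. Stack: [7, 31]
BINARY_OP + → 7 + 31 = 38. Stack: [38]
STORE_FAST v → v=38. Stack: []
LOAD_FAST v → push 38. Stack: [38]
RETURN_VALUE → return 38.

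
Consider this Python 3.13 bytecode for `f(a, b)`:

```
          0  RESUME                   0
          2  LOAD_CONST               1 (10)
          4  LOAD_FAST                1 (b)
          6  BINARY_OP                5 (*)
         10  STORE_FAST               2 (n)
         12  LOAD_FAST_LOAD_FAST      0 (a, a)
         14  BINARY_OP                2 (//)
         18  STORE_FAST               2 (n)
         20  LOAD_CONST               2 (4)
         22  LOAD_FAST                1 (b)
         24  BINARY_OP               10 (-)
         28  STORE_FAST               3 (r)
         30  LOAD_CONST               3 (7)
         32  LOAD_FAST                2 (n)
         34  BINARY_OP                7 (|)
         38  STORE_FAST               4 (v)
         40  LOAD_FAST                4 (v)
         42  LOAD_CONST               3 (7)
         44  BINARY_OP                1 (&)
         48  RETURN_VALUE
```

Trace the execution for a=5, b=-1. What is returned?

7

LOAD_CONST → push 10. Stack: [10]
LOAD_FAST b → push -1. Stack: [10, -1]
BINARY_OP * → 10 * -1 = -10. Stack: [-10]
STORE_FAST n → n=-10. Stack: []
LOAD_FAST_LOAD_FAST a,a → push 5,5. Stack: [5, 5]
BINARY_OP // → 5 // 5 = 1. Stack: [1]
STORE_FAST n → n=1. Stack: []
LOAD_CONST → push 4. Stack: [4]
LOAD_FAST b → push -1. Stack: [4, -1]
BINARY_OP - → 4 - -1 = 5. Stack: [5]
STORE_FAST r → r=5. Stack: []
LOAD_CONST → push 7. Stack: [7]
LOAD_FAST n → push 1. Stack: [7, 1]
BINARY_OP | → 7 | 1 = 7. Stack: [7]
STORE_FAST v → v=7. Stack: []
LOAD_FAST v → push 7. Stack: [7]
LOAD_CONST → push 7. Stack: [7, 7]
BINARY_OP & → 7 & 7 = 7. Stack: [7]
RETURN_VALUE → return 7.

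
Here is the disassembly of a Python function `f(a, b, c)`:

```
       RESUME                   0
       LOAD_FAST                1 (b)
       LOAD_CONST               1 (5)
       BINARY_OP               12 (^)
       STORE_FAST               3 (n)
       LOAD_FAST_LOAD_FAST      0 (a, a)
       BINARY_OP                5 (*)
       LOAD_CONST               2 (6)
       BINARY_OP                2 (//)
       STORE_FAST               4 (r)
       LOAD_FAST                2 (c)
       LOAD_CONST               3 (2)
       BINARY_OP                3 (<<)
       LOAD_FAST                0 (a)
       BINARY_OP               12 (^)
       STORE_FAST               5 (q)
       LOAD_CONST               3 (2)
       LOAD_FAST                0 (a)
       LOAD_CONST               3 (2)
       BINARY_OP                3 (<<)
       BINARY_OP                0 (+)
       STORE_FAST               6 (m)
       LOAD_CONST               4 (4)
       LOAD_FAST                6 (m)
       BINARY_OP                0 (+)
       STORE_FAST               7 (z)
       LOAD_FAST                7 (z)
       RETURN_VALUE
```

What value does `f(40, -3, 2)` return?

166

LOAD_FAST b → push -3. Stack: [-3]
LOAD_CONST → push 5. Stack: [-3, 5]
BINARY_OP ^ → -3 ^ 5 = -8. Stack: [-8]
STORE_FAST n → n=-8. Stack: []
LOAD_FAST_LOAD_FAST a,a → push 40,40. Stack: [40, 40]
BINARY_OP * → 40 * 40 = 1600. Stack: [1600]
LOAD_CONST → push 6. Stack: [1600, 6]
BINARY_OP // → 1600 // 6 = 266. Stack: [266]
STORE_FAST r → r=266. Stack: []
LOAD_FAST c → push 2. Stack: [2]
LOAD_CONST → push 2. Stack: [2, 2]
BINARY_OP << → 2 << 2 = 8. Stack: [8]
LOAD_FAST a → push 40. Stack: [8, 40]
BINARY_OP ^ → 8 ^ 40 = 32. Stack: [32]
STORE_FAST q → q=32. Stack: []
LOAD_CONST → push 2. Stack: [2]
LOAD_FAST a → push 40. Stack: [2, 40]
LOAD_CONST → push 2. Stack: [2, 40, 2]
BINARY_OP << → 40 << 2 = 160. Stack: [2, 160]
BINARY_OP + → 2 + 160 = 162. Stack: [162]
STORE_FAST m → m=162. Stack: []
LOAD_CONST → push 4. Stack: [4]
LOAD_FAST m → push 162. Stack: [4, 162]
BINARY_OP + → 4 + 162 = 166. Stack: [166]
STORE_FAST z → z=166. Stack: []
LOAD_FAST z → push 166. Stack: [166]
RETURN_VALUE → return 166.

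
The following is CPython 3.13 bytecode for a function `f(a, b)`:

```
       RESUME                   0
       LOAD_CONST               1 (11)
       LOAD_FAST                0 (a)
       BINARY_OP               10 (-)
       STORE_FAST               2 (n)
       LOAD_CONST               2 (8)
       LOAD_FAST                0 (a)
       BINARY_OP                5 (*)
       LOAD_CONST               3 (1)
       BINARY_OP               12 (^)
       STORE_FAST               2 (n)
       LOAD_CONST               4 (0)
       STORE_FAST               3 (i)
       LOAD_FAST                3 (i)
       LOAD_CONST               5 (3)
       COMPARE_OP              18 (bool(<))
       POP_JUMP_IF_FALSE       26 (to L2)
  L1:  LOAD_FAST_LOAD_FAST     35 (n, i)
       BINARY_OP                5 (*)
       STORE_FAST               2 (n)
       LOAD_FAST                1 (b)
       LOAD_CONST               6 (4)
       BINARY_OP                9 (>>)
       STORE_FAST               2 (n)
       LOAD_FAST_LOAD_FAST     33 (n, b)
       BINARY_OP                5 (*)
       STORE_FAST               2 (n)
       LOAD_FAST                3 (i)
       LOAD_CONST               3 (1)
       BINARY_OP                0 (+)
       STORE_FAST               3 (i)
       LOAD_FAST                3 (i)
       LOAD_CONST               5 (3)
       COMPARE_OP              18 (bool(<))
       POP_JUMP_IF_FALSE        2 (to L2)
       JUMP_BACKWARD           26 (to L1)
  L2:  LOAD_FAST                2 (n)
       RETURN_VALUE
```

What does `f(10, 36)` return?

72

LOAD_CONST → push 11
LOAD_FAST a → push 10
BINARY_OP - → 11 - 10 = 1
STORE_FAST n → n=1
LOAD_CONST → push 8
LOAD_FAST a → push 10
BINARY_OP * → 8 * 10 = 80
LOAD_CONST → push 1
BINARY_OP ^ → 80 ^ 1 = 81
STORE_FAST n → n=81
LOAD_CONST → push 0
STORE_FAST i → i=0
LOAD_FAST i → push 0
LOAD_CONST → push 3
COMPARE_OP bool(<) → 0 vs 3 = True
POP_JUMP_IF_FALSE → pop True; no jump
LOAD_FAST_LOAD_FAST n,i → push 81,0
BINARY_OP * → 81 * 0 = 0
STORE_FAST n → n=0
LOAD_FAST b → push 36
LOAD_CONST → push 4
BINARY_OP >> → 36 >> 4 = 2
STORE_FAST n → n=2
LOAD_FAST_LOAD_FAST n,b → push 2,36
BINARY_OP * → 2 * 36 = 72
STORE_FAST n → n=72
LOAD_FAST i → push 0
LOAD_CONST → push 1
BINARY_OP + → 0 + 1 = 1
STORE_FAST i → i=1
LOAD_FAST i → push 1
LOAD_CONST → push 3
COMPARE_OP bool(<) → 1 vs 3 = True
POP_JUMP_IF_FALSE → pop True; no jump
LOAD_FAST_LOAD_FAST n,i → push 72,1
BINARY_OP * → 72 * 1 = 72
STORE_FAST n → n=72
LOAD_FAST b → push 36
LOAD_CONST → push 4
BINARY_OP >> → 36 >> 4 = 2
STORE_FAST n → n=2
LOAD_FAST_LOAD_FAST n,b → push 2,36
BINARY_OP * → 2 * 36 = 72
STORE_FAST n → n=72
LOAD_FAST i → push 1
LOAD_CONST → push 1
BINARY_OP + → 1 + 1 = 2
STORE_FAST i → i=2
LOAD_FAST i → push 2
LOAD_CONST → push 3
COMPARE_OP bool(<) → 2 vs 3 = True
POP_JUMP_IF_FALSE → pop True; no jump
LOAD_FAST_LOAD_FAST n,i → push 72,2
BINARY_OP * → 72 * 2 = 144
STORE_FAST n → n=144
LOAD_FAST b → push 36
LOAD_CONST → push 4
BINARY_OP >> → 36 >> 4 = 2
STORE_FAST n → n=2
LOAD_FAST_LOAD_FAST n,b → push 2,36
BINARY_OP * → 2 * 36 = 72
STORE_FAST n → n=72
LOAD_FAST i → push 2
LOAD_CONST → push 1
BINARY_OP + → 2 + 1 = 3
STORE_FAST i → i=3
LOAD_FAST i → push 3
LOAD_CONST → push 3
COMPARE_OP bool(<) → 3 vs 3 = False
POP_JUMP_IF_FALSE → pop False; jump
LOAD_FAST n → push 72
RETURN_VALUE → return 72.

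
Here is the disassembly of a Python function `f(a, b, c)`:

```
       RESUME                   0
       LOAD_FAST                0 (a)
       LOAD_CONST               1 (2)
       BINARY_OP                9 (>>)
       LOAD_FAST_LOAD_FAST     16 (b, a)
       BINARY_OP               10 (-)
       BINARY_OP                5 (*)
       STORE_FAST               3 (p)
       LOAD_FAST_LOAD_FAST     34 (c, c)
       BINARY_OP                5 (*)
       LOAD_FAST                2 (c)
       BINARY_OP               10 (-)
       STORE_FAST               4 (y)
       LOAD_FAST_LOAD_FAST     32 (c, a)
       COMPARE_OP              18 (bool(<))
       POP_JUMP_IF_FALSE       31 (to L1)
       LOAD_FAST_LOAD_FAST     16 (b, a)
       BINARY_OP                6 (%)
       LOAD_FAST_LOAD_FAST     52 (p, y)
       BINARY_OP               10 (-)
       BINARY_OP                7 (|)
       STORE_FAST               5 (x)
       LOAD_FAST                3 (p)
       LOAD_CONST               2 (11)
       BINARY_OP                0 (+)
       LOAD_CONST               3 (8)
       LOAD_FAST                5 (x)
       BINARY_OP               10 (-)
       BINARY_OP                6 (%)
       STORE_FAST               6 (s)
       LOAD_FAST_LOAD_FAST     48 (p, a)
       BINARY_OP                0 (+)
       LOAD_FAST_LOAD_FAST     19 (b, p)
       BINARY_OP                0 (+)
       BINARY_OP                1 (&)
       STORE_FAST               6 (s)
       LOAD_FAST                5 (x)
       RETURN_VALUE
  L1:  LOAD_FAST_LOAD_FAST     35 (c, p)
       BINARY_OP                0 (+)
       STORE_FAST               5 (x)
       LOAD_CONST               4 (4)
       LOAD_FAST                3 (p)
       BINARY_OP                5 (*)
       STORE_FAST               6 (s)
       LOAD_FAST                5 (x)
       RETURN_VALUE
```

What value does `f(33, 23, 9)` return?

LOAD_FAST a → push 33. Stack: [33]
LOAD_CONST → push 2. Stack: [33, 2]
BINARY_OP >> → 33 >> 2 = 8. Stack: [8]
LOAD_FAST_LOAD_FAST b,a → push 23,33. Stack: [8, 23, 33]
BINARY_OP - → 23 - 33 = -10. Stack: [8, -10]
BINARY_OP * → 8 * -10 = -80. Stack: [-80]
STORE_FAST p → p=-80. Stack: []
LOAD_FAST_LOAD_FAST c,c → push 9,9. Stack: [9, 9]
BINARY_OP * → 9 * 9 = 81. Stack: [81]
LOAD_FAST c → push 9. Stack: [81, 9]
BINARY_OP - → 81 - 9 = 72. Stack: [72]
STORE_FAST y → y=72. Stack: []
LOAD_FAST_LOAD_FAST c,a → push 9,33. Stack: [9, 33]
COMPARE_OP bool(<) → 9 vs 33 = True. Stack: [True]
POP_JUMP_IF_FALSE → pop True; no jump. Stack: []
LOAD_FAST_LOAD_FAST b,a → push 23,33. Stack: [23, 33]
BINARY_OP % → 23 % 33 = 23. Stack: [23]
LOAD_FAST_LOAD_FAST p,y → push -80,72. Stack: [23, -80, 72]
BINARY_OP - → -80 - 72 = -152. Stack: [23, -152]
BINARY_OP | → 23 | -152 = -129. Stack: [-129]
STORE_FAST x → x=-129. Stack: []
LOAD_FAST p → push -80. Stack: [-80]
LOAD_CONST → push 11. Stack: [-80, 11]
BINARY_OP + → -80 + 11 = -69. Stack: [-69]
LOAD_CONST → push 8. Stack: [-69, 8]
LOAD_FAST x → push -129. Stack: [-69, 8, -129]
BINARY_OP - → 8 - -129 = 137. Stack: [-69, 137]
BINARY_OP % → -69 % 137 = 68. Stack: [68]
STORE_FAST s → s=68. Stack: []
LOAD_FAST_LOAD_FAST p,a → push -80,33. Stack: [-80, 33]
BINARY_OP + → -80 + 33 = -47. Stack: [-47]
LOAD_FAST_LOAD_FAST b,p → push 23,-80. Stack: [-47, 23, -80]
BINARY_OP + → 23 + -80 = -57. Stack: [-47, -57]
BINARY_OP & → -47 & -57 = -63. Stack: [-63]
STORE_FAST s → s=-63. Stack: []
LOAD_FAST x → push -129. Stack: [-129]
RETURN_VALUE → return -129.

-129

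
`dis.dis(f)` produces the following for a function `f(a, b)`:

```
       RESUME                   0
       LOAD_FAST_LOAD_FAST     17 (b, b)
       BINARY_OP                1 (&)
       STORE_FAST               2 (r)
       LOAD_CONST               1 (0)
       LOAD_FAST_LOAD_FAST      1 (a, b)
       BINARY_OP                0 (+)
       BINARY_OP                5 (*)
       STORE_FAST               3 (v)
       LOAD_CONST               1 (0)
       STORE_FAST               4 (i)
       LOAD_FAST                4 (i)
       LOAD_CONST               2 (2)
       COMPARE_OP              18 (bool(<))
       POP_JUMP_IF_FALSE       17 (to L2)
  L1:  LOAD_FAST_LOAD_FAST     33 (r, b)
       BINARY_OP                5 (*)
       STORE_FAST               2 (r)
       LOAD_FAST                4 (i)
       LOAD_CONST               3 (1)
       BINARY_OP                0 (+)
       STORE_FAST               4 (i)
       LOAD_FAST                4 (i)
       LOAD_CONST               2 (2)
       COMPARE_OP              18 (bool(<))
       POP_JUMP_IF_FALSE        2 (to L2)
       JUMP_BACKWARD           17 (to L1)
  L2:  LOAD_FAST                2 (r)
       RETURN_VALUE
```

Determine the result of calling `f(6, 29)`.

LOAD_FAST_LOAD_FAST b,b → push 29,29. Stack: [29, 29]
BINARY_OP & → 29 & 29 = 29. Stack: [29]
STORE_FAST r → r=29. Stack: []
LOAD_CONST → push 0. Stack: [0]
LOAD_FAST_LOAD_FAST a,b → push 6,29. Stack: [0, 6, 29]
BINARY_OP + → 6 + 29 = 35. Stack: [0, 35]
BINARY_OP * → 0 * 35 = 0. Stack: [0]
STORE_FAST v → v=0. Stack: []
LOAD_CONST → push 0. Stack: [0]
STORE_FAST i → i=0. Stack: []
LOAD_FAST i → push 0. Stack: [0]
LOAD_CONST → push 2. Stack: [0, 2]
COMPARE_OP bool(<) → 0 vs 2 = True. Stack: [True]
POP_JUMP_IF_FALSE → pop True; no jump. Stack: []
LOAD_FAST_LOAD_FAST r,b → push 29,29. Stack: [29, 29]
BINARY_OP * → 29 * 29 = 841. Stack: [841]
STORE_FAST r → r=841. Stack: []
LOAD_FAST i → push 0. Stack: [0]
LOAD_CONST → push 1. Stack: [0, 1]
BINARY_OP + → 0 + 1 = 1. Stack: [1]
STORE_FAST i → i=1. Stack: []
LOAD_FAST i → push 1. Stack: [1]
LOAD_CONST → push 2. Stack: [1, 2]
COMPARE_OP bool(<) → 1 vs 2 = True. Stack: [True]
POP_JUMP_IF_FALSE → pop True; no jump. Stack: []
LOAD_FAST_LOAD_FAST r,b → push 841,29. Stack: [841, 29]
BINARY_OP * → 841 * 29 = 24389. Stack: [24389]
STORE_FAST r → r=24389. Stack: []
LOAD_FAST i → push 1. Stack: [1]
LOAD_CONST → push 1. Stack: [1, 1]
BINARY_OP + → 1 + 1 = 2. Stack: [2]
STORE_FAST i → i=2. Stack: []
LOAD_FAST i → push 2. Stack: [2]
LOAD_CONST → push 2. Stack: [2, 2]
COMPARE_OP bool(<) → 2 vs 2 = False. Stack: [False]
POP_JUMP_IF_FALSE → pop False; jump. Stack: []
LOAD_FAST r → push 24389. Stack: [24389]
RETURN_VALUE → return 24389.

24389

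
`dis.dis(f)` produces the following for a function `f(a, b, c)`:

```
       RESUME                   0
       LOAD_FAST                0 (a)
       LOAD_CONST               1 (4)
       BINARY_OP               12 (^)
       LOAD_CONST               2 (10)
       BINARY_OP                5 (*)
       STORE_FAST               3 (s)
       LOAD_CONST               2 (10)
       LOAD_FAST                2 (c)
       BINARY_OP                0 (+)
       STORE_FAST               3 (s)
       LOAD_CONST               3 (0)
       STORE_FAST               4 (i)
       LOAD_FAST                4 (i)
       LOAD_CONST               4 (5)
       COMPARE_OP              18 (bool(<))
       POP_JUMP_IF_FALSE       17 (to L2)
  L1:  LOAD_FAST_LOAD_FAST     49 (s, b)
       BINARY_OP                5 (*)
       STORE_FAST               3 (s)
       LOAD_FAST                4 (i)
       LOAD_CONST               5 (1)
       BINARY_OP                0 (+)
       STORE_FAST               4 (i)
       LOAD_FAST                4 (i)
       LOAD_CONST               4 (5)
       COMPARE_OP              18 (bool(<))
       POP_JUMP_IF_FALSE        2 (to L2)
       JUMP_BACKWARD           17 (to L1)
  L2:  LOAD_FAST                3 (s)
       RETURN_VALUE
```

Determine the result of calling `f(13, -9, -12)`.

118098

LOAD_FAST a → push 13
LOAD_CONST → push 4
BINARY_OP ^ → 13 ^ 4 = 9
LOAD_CONST → push 10
BINARY_OP * → 9 * 10 = 90
STORE_FAST s → s=90
LOAD_CONST → push 10
LOAD_FAST c → push -12
BINARY_OP + → 10 + -12 = -2
STORE_FAST s → s=-2
LOAD_CONST → push 0
STORE_FAST i → i=0
LOAD_FAST i → push 0
LOAD_CONST → push 5
COMPARE_OP bool(<) → 0 vs 5 = True
POP_JUMP_IF_FALSE → pop True; no jump
LOAD_FAST_LOAD_FAST s,b → push -2,-9
BINARY_OP * → -2 * -9 = 18
STORE_FAST s → s=18
LOAD_FAST i → push 0
LOAD_CONST → push 1
BINARY_OP + → 0 + 1 = 1
STORE_FAST i → i=1
LOAD_FAST i → push 1
LOAD_CONST → push 5
COMPARE_OP bool(<) → 1 vs 5 = True
POP_JUMP_IF_FALSE → pop True; no jump
LOAD_FAST_LOAD_FAST s,b → push 18,-9
BINARY_OP * → 18 * -9 = -162
STORE_FAST s → s=-162
LOAD_FAST i → push 1
LOAD_CONST → push 1
BINARY_OP + → 1 + 1 = 2
STORE_FAST i → i=2
LOAD_FAST i → push 2
LOAD_CONST → push 5
COMPARE_OP bool(<) → 2 vs 5 = True
POP_JUMP_IF_FALSE → pop True; no jump
LOAD_FAST_LOAD_FAST s,b → push -162,-9
BINARY_OP * → -162 * -9 = 1458
STORE_FAST s → s=1458
LOAD_FAST i → push 2
LOAD_CONST → push 1
BINARY_OP + → 2 + 1 = 3
STORE_FAST i → i=3
LOAD_FAST i → push 3
LOAD_CONST → push 5
COMPARE_OP bool(<) → 3 vs 5 = True
POP_JUMP_IF_FALSE → pop True; no jump
LOAD_FAST_LOAD_FAST s,b → push 1458,-9
BINARY_OP * → 1458 * -9 = -13122
STORE_FAST s → s=-13122
LOAD_FAST i → push 3
LOAD_CONST → push 1
BINARY_OP + → 3 + 1 = 4
STORE_FAST i → i=4
LOAD_FAST i → push 4
LOAD_CONST → push 5
COMPARE_OP bool(<) → 4 vs 5 = True
POP_JUMP_IF_FALSE → pop True; no jump
LOAD_FAST_LOAD_FAST s,b → push -13122,-9
BINARY_OP * → -13122 * -9 = 118098
STORE_FAST s → s=118098
LOAD_FAST i → push 4
LOAD_CONST → push 1
BINARY_OP + → 4 + 1 = 5
STORE_FAST i → i=5
LOAD_FAST i → push 5
LOAD_CONST → push 5
COMPARE_OP bool(<) → 5 vs 5 = False
POP_JUMP_IF_FALSE → pop False; jump
LOAD_FAST s → push 118098
RETURN_VALUE → return 118098.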